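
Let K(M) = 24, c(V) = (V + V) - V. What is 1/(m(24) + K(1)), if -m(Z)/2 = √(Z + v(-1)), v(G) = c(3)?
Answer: 2/39 + √3/78 ≈ 0.073488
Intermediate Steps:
c(V) = V (c(V) = 2*V - V = V)
v(G) = 3
m(Z) = -2*√(3 + Z) (m(Z) = -2*√(Z + 3) = -2*√(3 + Z))
1/(m(24) + K(1)) = 1/(-2*√(3 + 24) + 24) = 1/(-6*√3 + 24) = 1/(24 - 6*√3)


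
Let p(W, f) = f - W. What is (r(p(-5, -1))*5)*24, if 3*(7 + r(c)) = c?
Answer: -680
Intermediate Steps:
r(c) = -7 + c/3
(r(p(-5, -1))*5)*24 = ((-7 + (-1 - 1*(-5))/3)*5)*24 = ((-7 + (-1 + 5)/3)*5)*24 = ((-7 + (⅓)*4)*5)*24 = ((-7 + 4/3)*5)*24 = -17/3*5*24 = -85/3*24 = -680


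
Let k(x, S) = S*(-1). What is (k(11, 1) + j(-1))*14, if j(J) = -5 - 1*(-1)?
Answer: -70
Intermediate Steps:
k(x, S) = -S
j(J) = -4 (j(J) = -5 + 1 = -4)
(k(11, 1) + j(-1))*14 = (-1*1 - 4)*14 = (-1 - 4)*14 = -5*14 = -70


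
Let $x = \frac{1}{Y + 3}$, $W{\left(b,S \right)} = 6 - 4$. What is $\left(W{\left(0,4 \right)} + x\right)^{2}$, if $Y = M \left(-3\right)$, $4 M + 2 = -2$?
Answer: $\frac{169}{36} \approx 4.6944$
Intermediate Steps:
$M = -1$ ($M = - \frac{1}{2} + \frac{1}{4} \left(-2\right) = - \frac{1}{2} - \frac{1}{2} = -1$)
$W{\left(b,S \right)} = 2$ ($W{\left(b,S \right)} = 6 - 4 = 2$)
$Y = 3$ ($Y = \left(-1\right) \left(-3\right) = 3$)
$x = \frac{1}{6}$ ($x = \frac{1}{3 + 3} = \frac{1}{6} \approx 0.16667$)
$\left(W{\left(0,4 \right)} + x\right)^{2} = \left(2 + \frac{1}{6}\right)^{2} = \left(\frac{13}{6}\right)^{2} = \frac{169}{36}$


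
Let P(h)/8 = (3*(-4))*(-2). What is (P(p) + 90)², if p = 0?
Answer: 79524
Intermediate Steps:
P(h) = 192 (P(h) = 8*((3*(-4))*(-2)) = 8*(-12*(-2)) = 8*24 = 192)
(P(p) + 90)² = (192 + 90)² = 282² = 79524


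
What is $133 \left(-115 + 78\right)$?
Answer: $-4921$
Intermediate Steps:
$133 \left(-115 + 78\right) = 133 \left(-37\right) = -4921$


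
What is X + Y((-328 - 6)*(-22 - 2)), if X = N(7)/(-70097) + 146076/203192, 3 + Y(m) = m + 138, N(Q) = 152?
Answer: 29026530297353/3560787406 ≈ 8151.7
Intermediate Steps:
Y(m) = 135 + m (Y(m) = -3 + (m + 138) = -3 + (138 + m) = 135 + m)
X = 2552151047/3560787406 (X = 152/(-70097) + 146076/203192 = 152*(-1/70097) + 146076*(1/203192) = -152/70097 + 36519/50798 = 2552151047/3560787406 ≈ 0.71674)
X + Y((-328 - 6)*(-22 - 2)) = 2552151047/3560787406 + (135 + (-328 - 6)*(-22 - 2)) = 2552151047/3560787406 + (135 - 334*(-24)) = 2552151047/3560787406 + (135 + 8016) = 2552151047/3560787406 + 8151 = 29026530297353/3560787406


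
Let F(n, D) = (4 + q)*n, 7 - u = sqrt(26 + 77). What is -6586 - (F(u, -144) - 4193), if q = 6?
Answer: -2463 + 10*sqrt(103) ≈ -2361.5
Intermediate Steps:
u = 7 - sqrt(103) (u = 7 - sqrt(26 + 77) = 7 - sqrt(103) ≈ -3.1489)
F(n, D) = 10*n (F(n, D) = (4 + 6)*n = 10*n)
-6586 - (F(u, -144) - 4193) = -6586 - (10*(7 - sqrt(103)) - 4193) = -6586 - ((70 - 10*sqrt(103)) - 4193) = -6586 - (-4123 - 10*sqrt(103)) = -6586 + (4123 + 10*sqrt(103)) = -2463 + 10*sqrt(103)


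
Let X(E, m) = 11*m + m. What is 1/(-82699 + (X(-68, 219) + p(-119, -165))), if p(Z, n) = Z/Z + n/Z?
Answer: -119/9528165 ≈ -1.2489e-5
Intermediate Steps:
p(Z, n) = 1 + n/Z
X(E, m) = 12*m
1/(-82699 + (X(-68, 219) + p(-119, -165))) = 1/(-82699 + (12*219 + (-119 - 165)/(-119))) = 1/(-82699 + (2628 - 1/119*(-284))) = 1/(-82699 + (2628 + 284/119)) = 1/(-82699 + 313016/119) = 1/(-9528165/119) = -119/9528165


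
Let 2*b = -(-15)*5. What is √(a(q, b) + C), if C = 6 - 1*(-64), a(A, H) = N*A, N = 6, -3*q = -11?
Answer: 2*√23 ≈ 9.5917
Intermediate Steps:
q = 11/3 (q = -⅓*(-11) = 11/3 ≈ 3.6667)
b = 75/2 (b = (-(-15)*5)/2 = (-5*(-15))/2 = (½)*75 = 75/2 ≈ 37.500)
a(A, H) = 6*A
C = 70 (C = 6 + 64 = 70)
√(a(q, b) + C) = √(6*(11/3) + 70) = √(22 + 70) = √92 = 2*√23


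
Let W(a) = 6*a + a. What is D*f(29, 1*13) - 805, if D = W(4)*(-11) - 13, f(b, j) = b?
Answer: -10114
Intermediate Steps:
W(a) = 7*a
D = -321 (D = (7*4)*(-11) - 13 = 28*(-11) - 13 = -308 - 13 = -321)
D*f(29, 1*13) - 805 = -321*29 - 805 = -9309 - 805 = -10114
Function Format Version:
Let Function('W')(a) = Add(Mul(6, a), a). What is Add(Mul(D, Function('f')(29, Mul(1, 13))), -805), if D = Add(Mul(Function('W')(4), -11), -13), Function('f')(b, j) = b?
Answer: -10114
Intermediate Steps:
Function('W')(a) = Mul(7, a)
D = -321 (D = Add(Mul(Mul(7, 4), -11), -13) = Add(Mul(28, -11), -13) = Add(-308, -13) = -321)
Add(Mul(D, Function('f')(29, Mul(1, 13))), -805) = Add(Mul(-321, 29), -805) = Add(-9309, -805) = -10114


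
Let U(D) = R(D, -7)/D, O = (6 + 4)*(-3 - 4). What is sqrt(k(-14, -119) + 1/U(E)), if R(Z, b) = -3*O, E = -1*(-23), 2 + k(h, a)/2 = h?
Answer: I*sqrt(1406370)/210 ≈ 5.6472*I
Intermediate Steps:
k(h, a) = -4 + 2*h
O = -70 (O = 10*(-7) = -70)
E = 23
R(Z, b) = 210 (R(Z, b) = -3*(-70) = 210)
U(D) = 210/D
sqrt(k(-14, -119) + 1/U(E)) = sqrt((-4 + 2*(-14)) + 1/(210/23)) = sqrt((-4 - 28) + 1/(210*(1/23))) = sqrt(-32 + 1/(210/23)) = sqrt(-32 + 23/210) = sqrt(-6697/210) = I*sqrt(1406370)/210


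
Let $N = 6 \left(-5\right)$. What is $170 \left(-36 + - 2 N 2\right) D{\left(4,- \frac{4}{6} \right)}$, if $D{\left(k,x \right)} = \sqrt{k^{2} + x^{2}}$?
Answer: $9520 \sqrt{37} \approx 57908.0$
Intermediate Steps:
$N = -30$
$170 \left(-36 + - 2 N 2\right) D{\left(4,- \frac{4}{6} \right)} = 170 \left(-36 + \left(-2\right) \left(-30\right) 2\right) \sqrt{4^{2} + \left(- \frac{4}{6}\right)^{2}} = 170 \left(-36 + 60 \cdot 2\right) \sqrt{16 + \left(\left(-4\right) \frac{1}{6}\right)^{2}} = 170 \left(-36 + 120\right) \sqrt{16 + \left(- \frac{2}{3}\right)^{2}} = 170 \cdot 84 \sqrt{16 + \frac{4}{9}} = 170 \cdot 84 \sqrt{\frac{148}{9}} = 170 \cdot 84 \frac{2 \sqrt{37}}{3} = 170 \cdot 56 \sqrt{37} = 9520 \sqrt{37}$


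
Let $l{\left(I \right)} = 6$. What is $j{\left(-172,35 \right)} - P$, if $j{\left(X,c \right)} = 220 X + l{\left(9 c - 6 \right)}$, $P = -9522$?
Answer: $-28312$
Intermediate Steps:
$j{\left(X,c \right)} = 6 + 220 X$ ($j{\left(X,c \right)} = 220 X + 6 = 6 + 220 X$)
$j{\left(-172,35 \right)} - P = \left(6 + 220 \left(-172\right)\right) - -9522 = \left(6 - 37840\right) + 9522 = -37834 + 9522 = -28312$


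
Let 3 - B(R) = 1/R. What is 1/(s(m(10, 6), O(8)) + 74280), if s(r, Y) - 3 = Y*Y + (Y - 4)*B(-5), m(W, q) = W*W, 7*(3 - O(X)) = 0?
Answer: 5/371444 ≈ 1.3461e-5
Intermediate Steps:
B(R) = 3 - 1/R
O(X) = 3 (O(X) = 3 - ⅐*0 = 3 + 0 = 3)
m(W, q) = W²
s(r, Y) = -49/5 + Y² + 16*Y/5 (s(r, Y) = 3 + (Y*Y + (Y - 4)*(3 - 1/(-5))) = 3 + (Y² + (-4 + Y)*(3 - 1*(-⅕))) = 3 + (Y² + (-4 + Y)*(3 + ⅕)) = 3 + (Y² + (-4 + Y)*(16/5)) = 3 + (Y² + (-64/5 + 16*Y/5)) = 3 + (-64/5 + Y² + 16*Y/5) = -49/5 + Y² + 16*Y/5)
1/(s(m(10, 6), O(8)) + 74280) = 1/((-49/5 + 3² + (16/5)*3) + 74280) = 1/((-49/5 + 9 + 48/5) + 74280) = 1/(44/5 + 74280) = 1/(371444/5) = 5/371444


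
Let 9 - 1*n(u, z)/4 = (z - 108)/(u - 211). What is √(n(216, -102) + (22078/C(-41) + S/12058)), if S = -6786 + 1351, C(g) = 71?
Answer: 3*√41900194789322/856118 ≈ 22.683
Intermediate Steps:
S = -5435
n(u, z) = 36 - 4*(-108 + z)/(-211 + u) (n(u, z) = 36 - 4*(z - 108)/(u - 211) = 36 - 4*(-108 + z)/(-211 + u))
√(n(216, -102) + (22078/C(-41) + S/12058)) = √(4*(-1791 - 1*(-102) + 9*216)/(-211 + 216) + (22078/71 - 5435/12058)) = √(4*(-1791 + 102 + 1944)/5 + (22078*(1/71) - 5435*1/12058)) = √(4*(⅕)*255 + (22078/71 - 5435/12058)) = √(204 + 265830639/856118) = √(440478711/856118) = 3*√41900194789322/856118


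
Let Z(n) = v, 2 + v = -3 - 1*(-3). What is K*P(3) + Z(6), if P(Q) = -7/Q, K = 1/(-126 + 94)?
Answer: -185/96 ≈ -1.9271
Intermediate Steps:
v = -2 (v = -2 + (-3 - 1*(-3)) = -2 + (-3 + 3) = -2 + 0 = -2)
Z(n) = -2
K = -1/32 (K = 1/(-32) = -1/32 ≈ -0.031250)
K*P(3) + Z(6) = -(-7)/(32*3) - 2 = -1/32*(-7/3) - 2 = 7/96 - 2 = -185/96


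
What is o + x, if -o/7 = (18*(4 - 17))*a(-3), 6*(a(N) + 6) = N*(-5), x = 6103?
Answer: 370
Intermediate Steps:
a(N) = -6 - 5*N/6 (a(N) = -6 + (N*(-5))/6 = -6 + (-5*N)/6 = -6 - 5*N/6)
o = -5733 (o = -7*18*(4 - 17)*(-6 - 5/6*(-3)) = -7*18*(-13)*(-6 + 5/2) = -(-1638)*(-7)/2 = -7*819 = -5733)
o + x = -5733 + 6103 = 370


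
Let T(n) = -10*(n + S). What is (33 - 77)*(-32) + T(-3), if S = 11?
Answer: 1328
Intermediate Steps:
T(n) = -110 - 10*n (T(n) = -10*(n + 11) = -10*(11 + n) = -110 - 10*n)
(33 - 77)*(-32) + T(-3) = (33 - 77)*(-32) + (-110 - 10*(-3)) = -44*(-32) + (-110 + 30) = 1408 - 80 = 1328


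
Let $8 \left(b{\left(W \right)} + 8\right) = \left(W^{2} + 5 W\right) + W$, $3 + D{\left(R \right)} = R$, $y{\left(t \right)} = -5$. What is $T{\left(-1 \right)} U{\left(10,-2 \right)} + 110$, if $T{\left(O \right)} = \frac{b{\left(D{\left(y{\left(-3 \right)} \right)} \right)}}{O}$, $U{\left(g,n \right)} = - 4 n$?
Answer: $158$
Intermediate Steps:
$D{\left(R \right)} = -3 + R$
$b{\left(W \right)} = -8 + \frac{W^{2}}{8} + \frac{3 W}{4}$ ($b{\left(W \right)} = -8 + \frac{\left(W^{2} + 5 W\right) + W}{8} = -8 + \frac{W^{2} + 6 W}{8} = -8 + \left(\frac{W^{2}}{8} + \frac{3 W}{4}\right) = -8 + \frac{W^{2}}{8} + \frac{3 W}{4}$)
$T{\left(O \right)} = - \frac{6}{O}$ ($T{\left(O \right)} = \frac{-8 + \frac{\left(-3 - 5\right)^{2}}{8} + \frac{3 \left(-3 - 5\right)}{4}}{O} = \frac{-8 + \frac{\left(-8\right)^{2}}{8} + \frac{3}{4} \left(-8\right)}{O} = \frac{-8 + \frac{1}{8} \cdot 64 - 6}{O} = \frac{-8 + 8 - 6}{O} = - \frac{6}{O}$)
$T{\left(-1 \right)} U{\left(10,-2 \right)} + 110 = - \frac{6}{-1} \left(\left(-4\right) \left(-2\right)\right) + 110 = \left(-6\right) \left(-1\right) 8 + 110 = 6 \cdot 8 + 110 = 48 + 110 = 158$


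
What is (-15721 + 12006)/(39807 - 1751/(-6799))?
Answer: -25258285/270649544 ≈ -0.093325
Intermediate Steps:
(-15721 + 12006)/(39807 - 1751/(-6799)) = -3715/(39807 - 1751*(-1/6799)) = -3715/(39807 + 1751/6799) = -3715/270649544/6799 = -3715*6799/270649544 = -25258285/270649544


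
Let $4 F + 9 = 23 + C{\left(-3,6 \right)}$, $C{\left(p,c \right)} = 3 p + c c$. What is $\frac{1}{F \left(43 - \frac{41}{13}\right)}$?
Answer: $\frac{26}{10619} \approx 0.0024484$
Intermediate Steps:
$C{\left(p,c \right)} = c^{2} + 3 p$ ($C{\left(p,c \right)} = 3 p + c^{2} = c^{2} + 3 p$)
$F = \frac{41}{4}$ ($F = - \frac{9}{4} + \frac{23 + \left(6^{2} + 3 \left(-3\right)\right)}{4} = - \frac{9}{4} + \frac{23 + \left(36 - 9\right)}{4} = - \frac{9}{4} + \frac{23 + 27}{4} = - \frac{9}{4} + \frac{1}{4} \cdot 50 = - \frac{9}{4} + \frac{25}{2} = \frac{41}{4} \approx 10.25$)
$\frac{1}{F \left(43 - \frac{41}{13}\right)} = \frac{1}{\frac{41}{4} \left(43 - \frac{41}{13}\right)} = \frac{1}{\frac{41}{4} \cdot \frac{518}{13}} = \frac{1}{\frac{10619}{26}} = \frac{26}{10619}$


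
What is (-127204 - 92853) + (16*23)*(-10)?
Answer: -223737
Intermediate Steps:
(-127204 - 92853) + (16*23)*(-10) = -220057 + 368*(-10) = -220057 - 3680 = -223737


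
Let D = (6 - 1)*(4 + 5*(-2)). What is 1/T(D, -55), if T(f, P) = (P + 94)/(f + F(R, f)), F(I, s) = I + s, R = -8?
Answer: -68/39 ≈ -1.7436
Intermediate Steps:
D = -30 (D = 5*(4 - 10) = 5*(-6) = -30)
T(f, P) = (94 + P)/(-8 + 2*f) (T(f, P) = (P + 94)/(f + (-8 + f)) = (94 + P)/(-8 + 2*f))
1/T(D, -55) = 1/((94 - 55)/(2*(-4 - 30))) = 1/((½)*39/(-34)) = 1/((½)*(-1/34)*39) = 1/(-39/68) = -68/39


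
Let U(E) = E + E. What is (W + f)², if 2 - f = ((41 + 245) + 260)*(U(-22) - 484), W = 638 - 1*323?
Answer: 83292846025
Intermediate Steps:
U(E) = 2*E
W = 315 (W = 638 - 323 = 315)
f = 288290 (f = 2 - ((41 + 245) + 260)*(2*(-22) - 484) = 2 - (286 + 260)*(-44 - 484) = 2 - 546*(-528) = 2 - 1*(-288288) = 2 + 288288 = 288290)
(W + f)² = (315 + 288290)² = 288605² = 83292846025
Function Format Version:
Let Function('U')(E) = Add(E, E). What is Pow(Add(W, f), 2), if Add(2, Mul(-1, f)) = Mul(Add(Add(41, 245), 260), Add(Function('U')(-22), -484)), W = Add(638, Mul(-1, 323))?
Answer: 83292846025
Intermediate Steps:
Function('U')(E) = Mul(2, E)
W = 315 (W = Add(638, -323) = 315)
f = 288290 (f = Add(2, Mul(-1, Mul(Add(Add(41, 245), 260), Add(Mul(2, -22), -484)))) = Add(2, Mul(-1, Mul(Add(286, 260), Add(-44, -484)))) = Add(2, Mul(-1, Mul(546, -528))) = Add(2, Mul(-1, -288288)) = Add(2, 288288) = 288290)
Pow(Add(W, f), 2) = Pow(Add(315, 288290), 2) = Pow(288605, 2) = 83292846025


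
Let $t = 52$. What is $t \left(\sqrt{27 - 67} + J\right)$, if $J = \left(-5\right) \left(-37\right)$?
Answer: $9620 + 104 i \sqrt{10} \approx 9620.0 + 328.88 i$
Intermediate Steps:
$J = 185$
$t \left(\sqrt{27 - 67} + J\right) = 52 \left(\sqrt{27 - 67} + 185\right) = 52 \left(\sqrt{-40} + 185\right) = 52 \left(2 i \sqrt{10} + 185\right) = 52 \left(185 + 2 i \sqrt{10}\right) = 9620 + 104 i \sqrt{10}$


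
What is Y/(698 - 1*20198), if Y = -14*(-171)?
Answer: -399/3250 ≈ -0.12277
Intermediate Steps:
Y = 2394
Y/(698 - 1*20198) = 2394/(698 - 1*20198) = 2394/(698 - 20198) = 2394/(-19500) = 2394*(-1/19500) = -399/3250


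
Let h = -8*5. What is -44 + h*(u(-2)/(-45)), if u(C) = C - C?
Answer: -44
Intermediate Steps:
h = -40
u(C) = 0
-44 + h*(u(-2)/(-45)) = -44 - 0/(-45) = -44 - 0*(-1)/45 = -44 - 40*0 = -44 + 0 = -44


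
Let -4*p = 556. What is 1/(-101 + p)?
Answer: -1/240 ≈ -0.0041667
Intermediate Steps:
p = -139 (p = -1/4*556 = -139)
1/(-101 + p) = 1/(-101 - 139) = 1/(-240) = -1/240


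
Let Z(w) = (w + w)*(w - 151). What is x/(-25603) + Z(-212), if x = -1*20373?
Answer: 3940629309/25603 ≈ 1.5391e+5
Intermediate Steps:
x = -20373
Z(w) = 2*w*(-151 + w) (Z(w) = (2*w)*(-151 + w) = 2*w*(-151 + w))
x/(-25603) + Z(-212) = -20373/(-25603) + 2*(-212)*(-151 - 212) = -20373*(-1/25603) + 2*(-212)*(-363) = 20373/25603 + 153912 = 3940629309/25603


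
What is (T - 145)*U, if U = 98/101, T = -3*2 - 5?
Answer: -15288/101 ≈ -151.37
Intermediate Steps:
T = -11 (T = -6 - 5 = -11)
U = 98/101 (U = 98*(1/101) = 98/101 ≈ 0.97030)
(T - 145)*U = (-11 - 145)*(98/101) = -156*98/101 = -15288/101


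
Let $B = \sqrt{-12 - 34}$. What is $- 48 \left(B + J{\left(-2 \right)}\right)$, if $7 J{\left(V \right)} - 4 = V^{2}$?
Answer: $- \frac{384}{7} - 48 i \sqrt{46} \approx -54.857 - 325.55 i$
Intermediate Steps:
$J{\left(V \right)} = \frac{4}{7} + \frac{V^{2}}{7}$
$B = i \sqrt{46}$ ($B = \sqrt{-46} = i \sqrt{46} \approx 6.7823 i$)
$- 48 \left(B + J{\left(-2 \right)}\right) = - 48 \left(i \sqrt{46} + \left(\frac{4}{7} + \frac{\left(-2\right)^{2}}{7}\right)\right) = - 48 \left(i \sqrt{46} + \left(\frac{4}{7} + \frac{1}{7} \cdot 4\right)\right) = - 48 \left(i \sqrt{46} + \left(\frac{4}{7} + \frac{4}{7}\right)\right) = - 48 \left(i \sqrt{46} + \frac{8}{7}\right) = - 48 \left(\frac{8}{7} + i \sqrt{46}\right) = - \frac{384}{7} - 48 i \sqrt{46}$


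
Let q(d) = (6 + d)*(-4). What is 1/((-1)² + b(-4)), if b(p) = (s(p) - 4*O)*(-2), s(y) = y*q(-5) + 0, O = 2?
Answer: -1/15 ≈ -0.066667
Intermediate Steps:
q(d) = -24 - 4*d
s(y) = -4*y (s(y) = y*(-24 - 4*(-5)) + 0 = y*(-24 + 20) + 0 = y*(-4) + 0 = -4*y + 0 = -4*y)
b(p) = 16 + 8*p (b(p) = (-4*p - 4*2)*(-2) = (-4*p - 8)*(-2) = (-8 - 4*p)*(-2) = 16 + 8*p)
1/((-1)² + b(-4)) = 1/((-1)² + (16 + 8*(-4))) = 1/(1 + (16 - 32)) = 1/(1 - 16) = 1/(-15) = -1/15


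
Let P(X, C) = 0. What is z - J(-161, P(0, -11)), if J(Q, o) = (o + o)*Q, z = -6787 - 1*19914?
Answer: -26701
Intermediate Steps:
z = -26701 (z = -6787 - 19914 = -26701)
J(Q, o) = 2*Q*o (J(Q, o) = (2*o)*Q = 2*Q*o)
z - J(-161, P(0, -11)) = -26701 - 2*(-161)*0 = -26701 - 1*0 = -26701 + 0 = -26701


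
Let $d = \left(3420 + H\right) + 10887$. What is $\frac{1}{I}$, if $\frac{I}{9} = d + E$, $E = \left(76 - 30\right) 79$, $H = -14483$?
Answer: $\frac{1}{31122} \approx 3.2132 \cdot 10^{-5}$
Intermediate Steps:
$d = -176$ ($d = \left(3420 - 14483\right) + 10887 = -11063 + 10887 = -176$)
$E = 3634$ ($E = 46 \cdot 79 = 3634$)
$I = 31122$ ($I = 9 \left(-176 + 3634\right) = 9 \cdot 3458 = 31122$)
$\frac{1}{I} = \frac{1}{31122}$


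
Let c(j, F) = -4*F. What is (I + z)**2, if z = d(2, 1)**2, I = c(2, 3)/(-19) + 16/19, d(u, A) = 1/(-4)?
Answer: 218089/92416 ≈ 2.3599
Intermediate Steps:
d(u, A) = -1/4
I = 28/19 (I = -4*3/(-19) + 16/19 = -12*(-1/19) + 16*(1/19) = 12/19 + 16/19 = 28/19 ≈ 1.4737)
z = 1/16 (z = (-1/4)**2 = 1/16 ≈ 0.062500)
(I + z)**2 = (28/19 + 1/16)**2 = (467/304)**2 = 218089/92416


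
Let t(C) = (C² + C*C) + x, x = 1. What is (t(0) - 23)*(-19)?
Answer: 418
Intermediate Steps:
t(C) = 1 + 2*C² (t(C) = (C² + C*C) + 1 = (C² + C²) + 1 = 2*C² + 1 = 1 + 2*C²)
(t(0) - 23)*(-19) = ((1 + 2*0²) - 23)*(-19) = ((1 + 2*0) - 23)*(-19) = ((1 + 0) - 23)*(-19) = (1 - 23)*(-19) = -22*(-19) = 418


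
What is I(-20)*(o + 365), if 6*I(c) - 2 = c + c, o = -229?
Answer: -2584/3 ≈ -861.33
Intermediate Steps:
I(c) = ⅓ + c/3 (I(c) = ⅓ + (c + c)/6 = ⅓ + (2*c)/6 = ⅓ + c/3)
I(-20)*(o + 365) = (⅓ + (⅓)*(-20))*(-229 + 365) = (⅓ - 20/3)*136 = -19/3*136 = -2584/3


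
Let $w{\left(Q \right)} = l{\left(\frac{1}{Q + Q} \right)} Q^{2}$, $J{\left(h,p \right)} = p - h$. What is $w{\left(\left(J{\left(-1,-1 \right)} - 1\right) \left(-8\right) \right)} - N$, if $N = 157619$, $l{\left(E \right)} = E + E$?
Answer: $-157611$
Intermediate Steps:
$l{\left(E \right)} = 2 E$
$w{\left(Q \right)} = Q$ ($w{\left(Q \right)} = \frac{2}{Q + Q} Q^{2} = \frac{2}{2 Q} Q^{2} = 2 \frac{1}{2 Q} Q^{2} = \frac{Q^{2}}{Q} = Q$)
$w{\left(\left(J{\left(-1,-1 \right)} - 1\right) \left(-8\right) \right)} - N = \left(\left(-1 - -1\right) - 1\right) \left(-8\right) - 157619 = \left(\left(-1 + 1\right) - 1\right) \left(-8\right) - 157619 = \left(0 - 1\right) \left(-8\right) - 157619 = \left(-1\right) \left(-8\right) - 157619 = 8 - 157619 = -157611$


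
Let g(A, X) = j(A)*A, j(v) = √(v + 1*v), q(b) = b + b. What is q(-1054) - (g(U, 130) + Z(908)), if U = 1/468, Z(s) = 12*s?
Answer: -13004 - √26/36504 ≈ -13004.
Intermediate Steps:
q(b) = 2*b
U = 1/468 ≈ 0.0021368
j(v) = √2*√v (j(v) = √(v + v) = √(2*v) = √2*√v)
g(A, X) = √2*A^(3/2) (g(A, X) = (√2*√A)*A = √2*A^(3/2))
q(-1054) - (g(U, 130) + Z(908)) = 2*(-1054) - (√2*(1/468)^(3/2) + 12*908) = -2108 - (√2*(√13/36504) + 10896) = -2108 - (√26/36504 + 10896) = -2108 - (10896 + √26/36504) = -2108 + (-10896 - √26/36504) = -13004 - √26/36504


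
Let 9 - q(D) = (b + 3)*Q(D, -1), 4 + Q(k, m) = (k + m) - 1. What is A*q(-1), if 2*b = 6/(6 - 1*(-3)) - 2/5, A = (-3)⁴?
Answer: 12528/5 ≈ 2505.6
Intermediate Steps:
A = 81
Q(k, m) = -5 + k + m (Q(k, m) = -4 + ((k + m) - 1) = -4 + (-1 + k + m) = -5 + k + m)
b = 2/15 (b = (6/(6 - 1*(-3)) - 2/5)/2 = (6/(6 + 3) - 2*⅕)/2 = (6/9 - ⅖)/2 = (6*(⅑) - ⅖)/2 = (⅔ - ⅖)/2 = (½)*(4/15) = 2/15 ≈ 0.13333)
q(D) = 139/5 - 47*D/15 (q(D) = 9 - (2/15 + 3)*(-5 + D - 1) = 9 - 47*(-6 + D)/15 = 9 - (-94/5 + 47*D/15) = 9 + (94/5 - 47*D/15) = 139/5 - 47*D/15)
A*q(-1) = 81*(139/5 - 47/15*(-1)) = 81*(139/5 + 47/15) = 81*(464/15) = 12528/5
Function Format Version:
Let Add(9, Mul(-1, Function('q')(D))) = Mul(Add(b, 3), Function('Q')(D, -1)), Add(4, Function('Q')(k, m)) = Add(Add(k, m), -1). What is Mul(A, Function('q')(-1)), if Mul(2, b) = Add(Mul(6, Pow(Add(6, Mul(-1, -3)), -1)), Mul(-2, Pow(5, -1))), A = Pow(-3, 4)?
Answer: Rational(12528, 5) ≈ 2505.6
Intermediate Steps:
A = 81
Function('Q')(k, m) = Add(-5, k, m) (Function('Q')(k, m) = Add(-4, Add(Add(k, m), -1)) = Add(-4, Add(-1, k, m)) = Add(-5, k, m))
b = Rational(2, 15) (b = Mul(Rational(1, 2), Add(Mul(6, Pow(Add(6, Mul(-1, -3)), -1)), Mul(-2, Pow(5, -1)))) = Mul(Rational(1, 2), Add(Mul(6, Pow(Add(6, 3), -1)), Mul(-2, Rational(1, 5)))) = Mul(Rational(1, 2), Add(Mul(6, Pow(9, -1)), Rational(-2, 5))) = Mul(Rational(1, 2), Add(Mul(6, Rational(1, 9)), Rational(-2, 5))) = Mul(Rational(1, 2), Add(Rational(2, 3), Rational(-2, 5))) = Mul(Rational(1, 2), Rational(4, 15)) = Rational(2, 15) ≈ 0.13333)
Function('q')(D) = Add(Rational(139, 5), Mul(Rational(-47, 15), D)) (Function('q')(D) = Add(9, Mul(-1, Mul(Add(Rational(2, 15), 3), Add(-5, D, -1)))) = Add(9, Mul(-1, Mul(Rational(47, 15), Add(-6, D)))) = Add(9, Mul(-1, Add(Rational(-94, 5), Mul(Rational(47, 15), D)))) = Add(9, Add(Rational(94, 5), Mul(Rational(-47, 15), D))) = Add(Rational(139, 5), Mul(Rational(-47, 15), D)))
Mul(A, Function('q')(-1)) = Mul(81, Add(Rational(139, 5), Mul(Rational(-47, 15), -1))) = Mul(81, Add(Rational(139, 5), Rational(47, 15))) = Mul(81, Rational(464, 15)) = Rational(12528, 5)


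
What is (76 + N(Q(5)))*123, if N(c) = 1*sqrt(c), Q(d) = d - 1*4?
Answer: 9471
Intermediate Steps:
Q(d) = -4 + d (Q(d) = d - 4 = -4 + d)
N(c) = sqrt(c)
(76 + N(Q(5)))*123 = (76 + sqrt(-4 + 5))*123 = (76 + sqrt(1))*123 = (76 + 1)*123 = 77*123 = 9471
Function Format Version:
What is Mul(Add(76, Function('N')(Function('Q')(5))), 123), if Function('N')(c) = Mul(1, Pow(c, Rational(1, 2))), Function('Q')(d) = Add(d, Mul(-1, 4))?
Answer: 9471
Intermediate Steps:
Function('Q')(d) = Add(-4, d) (Function('Q')(d) = Add(d, -4) = Add(-4, d))
Function('N')(c) = Pow(c, Rational(1, 2))
Mul(Add(76, Function('N')(Function('Q')(5))), 123) = Mul(Add(76, Pow(Add(-4, 5), Rational(1, 2))), 123) = Mul(Add(76, Pow(1, Rational(1, 2))), 123) = Mul(Add(76, 1), 123) = Mul(77, 123) = 9471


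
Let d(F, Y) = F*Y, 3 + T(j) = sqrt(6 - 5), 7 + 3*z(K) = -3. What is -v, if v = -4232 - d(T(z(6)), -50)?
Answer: 4332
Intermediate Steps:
z(K) = -10/3 (z(K) = -7/3 + (1/3)*(-3) = -7/3 - 1 = -10/3)
T(j) = -2 (T(j) = -3 + sqrt(6 - 5) = -3 + sqrt(1) = -3 + 1 = -2)
v = -4332 (v = -4232 - (-2)*(-50) = -4232 - 1*100 = -4232 - 100 = -4332)
-v = -1*(-4332) = 4332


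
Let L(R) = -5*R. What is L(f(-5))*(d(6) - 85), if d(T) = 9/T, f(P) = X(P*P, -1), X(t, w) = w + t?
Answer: 10020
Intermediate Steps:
X(t, w) = t + w
f(P) = -1 + P² (f(P) = P*P - 1 = P² - 1 = -1 + P²)
L(f(-5))*(d(6) - 85) = (-5*(-1 + (-5)²))*(9/6 - 85) = (-5*(-1 + 25))*(9*(⅙) - 85) = (-5*24)*(3/2 - 85) = -120*(-167/2) = 10020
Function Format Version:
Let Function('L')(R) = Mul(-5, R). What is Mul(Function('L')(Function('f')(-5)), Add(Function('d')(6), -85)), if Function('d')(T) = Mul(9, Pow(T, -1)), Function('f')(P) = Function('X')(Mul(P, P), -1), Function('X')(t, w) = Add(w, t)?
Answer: 10020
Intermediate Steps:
Function('X')(t, w) = Add(t, w)
Function('f')(P) = Add(-1, Pow(P, 2)) (Function('f')(P) = Add(Mul(P, P), -1) = Add(Pow(P, 2), -1) = Add(-1, Pow(P, 2)))
Mul(Function('L')(Function('f')(-5)), Add(Function('d')(6), -85)) = Mul(Mul(-5, Add(-1, Pow(-5, 2))), Add(Mul(9, Pow(6, -1)), -85)) = Mul(Mul(-5, Add(-1, 25)), Add(Mul(9, Rational(1, 6)), -85)) = Mul(Mul(-5, 24), Add(Rational(3, 2), -85)) = Mul(-120, Rational(-167, 2)) = 10020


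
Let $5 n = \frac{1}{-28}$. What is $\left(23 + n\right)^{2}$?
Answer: $\frac{10361961}{19600} \approx 528.67$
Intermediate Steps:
$n = - \frac{1}{140}$ ($n = \frac{1}{5 \left(-28\right)} = \frac{1}{5} \left(- \frac{1}{28}\right) = - \frac{1}{140} \approx -0.0071429$)
$\left(23 + n\right)^{2} = \left(23 - \frac{1}{140}\right)^{2} = \left(\frac{3219}{140}\right)^{2} = \frac{10361961}{19600}$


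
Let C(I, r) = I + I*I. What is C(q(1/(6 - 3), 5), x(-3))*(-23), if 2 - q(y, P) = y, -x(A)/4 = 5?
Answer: -920/9 ≈ -102.22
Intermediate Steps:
x(A) = -20 (x(A) = -4*5 = -20)
q(y, P) = 2 - y
C(I, r) = I + I²
C(q(1/(6 - 3), 5), x(-3))*(-23) = ((2 - 1/(6 - 3))*(1 + (2 - 1/(6 - 3))))*(-23) = ((2 - 1/3)*(1 + (2 - 1/3)))*(-23) = ((2 - 1*⅓)*(1 + (2 - 1*⅓)))*(-23) = ((2 - ⅓)*(1 + (2 - ⅓)))*(-23) = (5*(1 + 5/3)/3)*(-23) = ((5/3)*(8/3))*(-23) = (40/9)*(-23) = -920/9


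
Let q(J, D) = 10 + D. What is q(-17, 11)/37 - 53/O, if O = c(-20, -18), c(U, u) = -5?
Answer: 2066/185 ≈ 11.168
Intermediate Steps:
O = -5
q(-17, 11)/37 - 53/O = (10 + 11)/37 - 53/(-5) = 21*(1/37) - 53*(-⅕) = 21/37 + 53/5 = 2066/185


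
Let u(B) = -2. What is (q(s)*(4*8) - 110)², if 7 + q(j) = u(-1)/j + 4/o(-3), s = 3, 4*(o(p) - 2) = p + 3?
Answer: 763876/9 ≈ 84875.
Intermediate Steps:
o(p) = 11/4 + p/4 (o(p) = 2 + (p + 3)/4 = 2 + (3 + p)/4 = 2 + (¾ + p/4) = 11/4 + p/4)
q(j) = -5 - 2/j (q(j) = -7 + (-2/j + 4/(11/4 + (¼)*(-3))) = -7 + (-2/j + 4/(11/4 - ¾)) = -7 + (-2/j + 4/2) = -7 + (-2/j + 4*(½)) = -7 + (-2/j + 2) = -7 + (2 - 2/j) = -5 - 2/j)
(q(s)*(4*8) - 110)² = ((-5 - 2/3)*(4*8) - 110)² = ((-5 - 2*⅓)*32 - 110)² = ((-5 - ⅔)*32 - 110)² = (-17/3*32 - 110)² = (-544/3 - 110)² = (-874/3)² = 763876/9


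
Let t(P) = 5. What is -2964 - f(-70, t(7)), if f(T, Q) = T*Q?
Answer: -2614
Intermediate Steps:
f(T, Q) = Q*T
-2964 - f(-70, t(7)) = -2964 - 5*(-70) = -2964 - 1*(-350) = -2964 + 350 = -2614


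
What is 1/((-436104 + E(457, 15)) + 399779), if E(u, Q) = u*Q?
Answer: -1/29470 ≈ -3.3933e-5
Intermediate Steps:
E(u, Q) = Q*u
1/((-436104 + E(457, 15)) + 399779) = 1/((-436104 + 15*457) + 399779) = 1/((-436104 + 6855) + 399779) = 1/(-429249 + 399779) = 1/(-29470) = -1/29470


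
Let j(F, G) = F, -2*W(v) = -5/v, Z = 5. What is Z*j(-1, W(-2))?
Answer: -5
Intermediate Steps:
W(v) = 5/(2*v) (W(v) = -(-5)/(2*v) = 5/(2*v))
Z*j(-1, W(-2)) = 5*(-1) = -5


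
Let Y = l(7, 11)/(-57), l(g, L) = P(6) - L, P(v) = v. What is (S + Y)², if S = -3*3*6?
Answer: 9443329/3249 ≈ 2906.5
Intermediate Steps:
S = -54 (S = -9*6 = -54)
l(g, L) = 6 - L
Y = 5/57 (Y = (6 - 1*11)/(-57) = (6 - 11)*(-1/57) = -5*(-1/57) = 5/57 ≈ 0.087719)
(S + Y)² = (-54 + 5/57)² = (-3073/57)² = 9443329/3249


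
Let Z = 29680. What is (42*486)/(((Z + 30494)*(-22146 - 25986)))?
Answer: -9/1277026 ≈ -7.0476e-6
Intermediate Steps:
(42*486)/(((Z + 30494)*(-22146 - 25986))) = (42*486)/(((29680 + 30494)*(-22146 - 25986))) = 20412/((60174*(-48132))) = 20412/(-2896294968) = 20412*(-1/2896294968) = -9/1277026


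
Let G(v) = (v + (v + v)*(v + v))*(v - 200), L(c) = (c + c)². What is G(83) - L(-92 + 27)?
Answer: -3250663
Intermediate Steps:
L(c) = 4*c² (L(c) = (2*c)² = 4*c²)
G(v) = (-200 + v)*(v + 4*v²) (G(v) = (v + (2*v)*(2*v))*(-200 + v) = (v + 4*v²)*(-200 + v) = (-200 + v)*(v + 4*v²))
G(83) - L(-92 + 27) = 83*(-200 - 799*83 + 4*83²) - 4*(-92 + 27)² = 83*(-200 - 66317 + 4*6889) - 4*(-65)² = 83*(-200 - 66317 + 27556) - 4*4225 = 83*(-38961) - 1*16900 = -3233763 - 16900 = -3250663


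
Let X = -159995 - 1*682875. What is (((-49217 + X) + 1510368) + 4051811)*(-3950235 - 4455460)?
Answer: -39255368973940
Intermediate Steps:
X = -842870 (X = -159995 - 682875 = -842870)
(((-49217 + X) + 1510368) + 4051811)*(-3950235 - 4455460) = (((-49217 - 842870) + 1510368) + 4051811)*(-3950235 - 4455460) = ((-892087 + 1510368) + 4051811)*(-8405695) = (618281 + 4051811)*(-8405695) = 4670092*(-8405695) = -39255368973940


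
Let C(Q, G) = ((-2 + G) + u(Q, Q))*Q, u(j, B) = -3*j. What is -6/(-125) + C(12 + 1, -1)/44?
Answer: -33993/2750 ≈ -12.361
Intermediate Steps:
C(Q, G) = Q*(-2 + G - 3*Q) (C(Q, G) = ((-2 + G) - 3*Q)*Q = (-2 + G - 3*Q)*Q = Q*(-2 + G - 3*Q))
-6/(-125) + C(12 + 1, -1)/44 = -6/(-125) + ((12 + 1)*(-2 - 1 - 3*(12 + 1)))/44 = -6*(-1/125) + (13*(-2 - 1 - 3*13))*(1/44) = 6/125 + (13*(-2 - 1 - 39))*(1/44) = 6/125 + (13*(-42))*(1/44) = 6/125 - 546*1/44 = 6/125 - 273/22 = -33993/2750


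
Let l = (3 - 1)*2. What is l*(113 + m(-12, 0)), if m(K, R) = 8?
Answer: 484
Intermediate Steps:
l = 4 (l = 2*2 = 4)
l*(113 + m(-12, 0)) = 4*(113 + 8) = 4*121 = 484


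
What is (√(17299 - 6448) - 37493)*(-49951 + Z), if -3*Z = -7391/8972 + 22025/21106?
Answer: 531963057592643975/284044548 - 14188330024075*√10851/284044548 ≈ 1.8676e+9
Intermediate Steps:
Z = -20806927/284044548 (Z = -(-7391/8972 + 22025/21106)/3 = -⅓*20806927/94681516 = -20806927/284044548 ≈ -0.073252)
(√(17299 - 6448) - 37493)*(-49951 + Z) = (√(17299 - 6448) - 37493)*(-49951 - 20806927/284044548) = (√10851 - 37493)*(-14188330024075/284044548) = (-37493 + √10851)*(-14188330024075/284044548) = 531963057592643975/284044548 - 14188330024075*√10851/284044548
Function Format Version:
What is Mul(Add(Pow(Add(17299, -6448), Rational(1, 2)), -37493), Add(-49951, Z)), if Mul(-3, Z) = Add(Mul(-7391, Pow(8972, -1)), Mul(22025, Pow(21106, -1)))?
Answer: Add(Rational(531963057592643975, 284044548), Mul(Rational(-14188330024075, 284044548), Pow(10851, Rational(1, 2)))) ≈ 1.8676e+9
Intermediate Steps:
Z = Rational(-20806927, 284044548) (Z = Mul(Rational(-1, 3), Add(Mul(-7391, Pow(8972, -1)), Mul(22025, Pow(21106, -1)))) = Mul(Rational(-1, 3), Add(Mul(-7391, Rational(1, 8972)), Mul(22025, Rational(1, 21106)))) = Mul(Rational(-1, 3), Add(Rational(-7391, 8972), Rational(22025, 21106))) = Mul(Rational(-1, 3), Rational(20806927, 94681516)) = Rational(-20806927, 284044548) ≈ -0.073252)
Mul(Add(Pow(Add(17299, -6448), Rational(1, 2)), -37493), Add(-49951, Z)) = Mul(Add(Pow(Add(17299, -6448), Rational(1, 2)), -37493), Add(-49951, Rational(-20806927, 284044548))) = Mul(Add(Pow(10851, Rational(1, 2)), -37493), Rational(-14188330024075, 284044548)) = Mul(Add(-37493, Pow(10851, Rational(1, 2))), Rational(-14188330024075, 284044548)) = Add(Rational(531963057592643975, 284044548), Mul(Rational(-14188330024075, 284044548), Pow(10851, Rational(1, 2))))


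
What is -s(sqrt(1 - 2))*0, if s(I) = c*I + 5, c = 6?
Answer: 0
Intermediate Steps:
s(I) = 5 + 6*I (s(I) = 6*I + 5 = 5 + 6*I)
-s(sqrt(1 - 2))*0 = -(5 + 6*sqrt(1 - 2))*0 = -(5 + 6*sqrt(-1))*0 = -(5 + 6*I)*0 = (-5 - 6*I)*0 = 0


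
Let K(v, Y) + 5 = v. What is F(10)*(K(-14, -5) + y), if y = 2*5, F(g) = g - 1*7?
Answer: -27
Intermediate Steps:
F(g) = -7 + g (F(g) = g - 7 = -7 + g)
K(v, Y) = -5 + v
y = 10
F(10)*(K(-14, -5) + y) = (-7 + 10)*((-5 - 14) + 10) = 3*(-19 + 10) = 3*(-9) = -27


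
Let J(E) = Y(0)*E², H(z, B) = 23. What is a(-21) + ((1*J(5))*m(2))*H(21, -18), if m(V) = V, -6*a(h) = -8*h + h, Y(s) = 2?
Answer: 4551/2 ≈ 2275.5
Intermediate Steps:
a(h) = 7*h/6 (a(h) = -(-8*h + h)/6 = -(-7)*h/6 = 7*h/6)
J(E) = 2*E²
a(-21) + ((1*J(5))*m(2))*H(21, -18) = (7/6)*(-21) + ((1*(2*5²))*2)*23 = -49/2 + ((1*(2*25))*2)*23 = -49/2 + ((1*50)*2)*23 = -49/2 + (50*2)*23 = -49/2 + 100*23 = -49/2 + 2300 = 4551/2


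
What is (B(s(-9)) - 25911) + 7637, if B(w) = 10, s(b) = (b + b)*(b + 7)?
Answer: -18264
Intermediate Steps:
s(b) = 2*b*(7 + b) (s(b) = (2*b)*(7 + b) = 2*b*(7 + b))
(B(s(-9)) - 25911) + 7637 = (10 - 25911) + 7637 = -25901 + 7637 = -18264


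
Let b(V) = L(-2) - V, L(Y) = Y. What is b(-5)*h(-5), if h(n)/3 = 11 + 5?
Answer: 144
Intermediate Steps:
h(n) = 48 (h(n) = 3*(11 + 5) = 3*16 = 48)
b(V) = -2 - V
b(-5)*h(-5) = (-2 - 1*(-5))*48 = (-2 + 5)*48 = 3*48 = 144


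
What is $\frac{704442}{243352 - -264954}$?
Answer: $\frac{352221}{254153} \approx 1.3859$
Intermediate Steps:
$\frac{704442}{243352 - -264954} = \frac{704442}{243352 + 264954} = \frac{704442}{508306} = 704442 \cdot \frac{1}{508306} = \frac{352221}{254153}$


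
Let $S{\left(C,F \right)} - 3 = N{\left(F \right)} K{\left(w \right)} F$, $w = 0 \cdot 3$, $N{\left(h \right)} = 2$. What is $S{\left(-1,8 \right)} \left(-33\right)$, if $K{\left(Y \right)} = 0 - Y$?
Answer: $-99$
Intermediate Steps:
$w = 0$
$K{\left(Y \right)} = - Y$
$S{\left(C,F \right)} = 3$ ($S{\left(C,F \right)} = 3 + 2 \left(\left(-1\right) 0\right) F = 3 + 2 \cdot 0 F = 3 + 0 F = 3 + 0 = 3$)
$S{\left(-1,8 \right)} \left(-33\right) = 3 \left(-33\right) = -99$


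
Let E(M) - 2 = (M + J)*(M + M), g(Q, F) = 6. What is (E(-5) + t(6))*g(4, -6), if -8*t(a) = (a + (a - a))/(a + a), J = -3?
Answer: 3933/8 ≈ 491.63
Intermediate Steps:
t(a) = -1/16 (t(a) = -(a + (a - a))/(8*(a + a)) = -(a + 0)/(8*(2*a)) = -a*1/(2*a)/8 = -⅛*½ = -1/16)
E(M) = 2 + 2*M*(-3 + M) (E(M) = 2 + (M - 3)*(M + M) = 2 + (-3 + M)*(2*M) = 2 + 2*M*(-3 + M))
(E(-5) + t(6))*g(4, -6) = ((2 - 6*(-5) + 2*(-5)²) - 1/16)*6 = ((2 + 30 + 2*25) - 1/16)*6 = ((2 + 30 + 50) - 1/16)*6 = (82 - 1/16)*6 = (1311/16)*6 = 3933/8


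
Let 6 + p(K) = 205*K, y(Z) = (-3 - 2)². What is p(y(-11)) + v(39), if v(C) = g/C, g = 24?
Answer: 66555/13 ≈ 5119.6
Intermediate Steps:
v(C) = 24/C
y(Z) = 25 (y(Z) = (-5)² = 25)
p(K) = -6 + 205*K
p(y(-11)) + v(39) = (-6 + 205*25) + 24/39 = (-6 + 5125) + 24*(1/39) = 5119 + 8/13 = 66555/13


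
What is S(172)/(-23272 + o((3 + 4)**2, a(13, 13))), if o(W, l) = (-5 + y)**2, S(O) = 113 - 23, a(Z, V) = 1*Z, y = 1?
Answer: -5/1292 ≈ -0.0038700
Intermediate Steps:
a(Z, V) = Z
S(O) = 90
o(W, l) = 16 (o(W, l) = (-5 + 1)**2 = (-4)**2 = 16)
S(172)/(-23272 + o((3 + 4)**2, a(13, 13))) = 90/(-23272 + 16) = 90/(-23256) = 90*(-1/23256) = -5/1292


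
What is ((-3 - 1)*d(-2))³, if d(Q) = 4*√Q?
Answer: 8192*I*√2 ≈ 11585.0*I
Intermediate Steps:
((-3 - 1)*d(-2))³ = ((-3 - 1)*(4*√(-2)))³ = (-16*I*√2)³ = 8192*I*√2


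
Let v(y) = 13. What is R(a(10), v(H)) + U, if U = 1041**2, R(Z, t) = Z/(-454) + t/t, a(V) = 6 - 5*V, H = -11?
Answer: 245995836/227 ≈ 1.0837e+6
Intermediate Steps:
R(Z, t) = 1 - Z/454 (R(Z, t) = Z*(-1/454) + 1 = -Z/454 + 1 = 1 - Z/454)
U = 1083681
R(a(10), v(H)) + U = (1 - (6 - 5*10)/454) + 1083681 = (1 - (6 - 50)/454) + 1083681 = (1 - 1/454*(-44)) + 1083681 = (1 + 22/227) + 1083681 = 249/227 + 1083681 = 245995836/227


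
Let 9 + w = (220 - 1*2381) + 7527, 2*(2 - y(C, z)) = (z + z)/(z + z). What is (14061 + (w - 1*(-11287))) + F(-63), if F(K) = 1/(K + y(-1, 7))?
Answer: 3776713/123 ≈ 30705.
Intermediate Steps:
y(C, z) = 3/2 (y(C, z) = 2 - (z + z)/(2*(z + z)) = 2 - 2*z/(2*(2*z)) = 2 - 2*z*1/(2*z)/2 = 2 - ½*1 = 2 - ½ = 3/2)
F(K) = 1/(3/2 + K) (F(K) = 1/(K + 3/2) = 1/(3/2 + K))
w = 5357 (w = -9 + ((220 - 1*2381) + 7527) = -9 + ((220 - 2381) + 7527) = -9 + (-2161 + 7527) = -9 + 5366 = 5357)
(14061 + (w - 1*(-11287))) + F(-63) = (14061 + (5357 - 1*(-11287))) + 2/(3 + 2*(-63)) = (14061 + (5357 + 11287)) + 2/(3 - 126) = (14061 + 16644) + 2/(-123) = 30705 + 2*(-1/123) = 30705 - 2/123 = 3776713/123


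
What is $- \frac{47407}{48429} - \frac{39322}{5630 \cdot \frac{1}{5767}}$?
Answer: $- \frac{5491254986128}{136327635} \approx -40280.0$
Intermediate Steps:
$- \frac{47407}{48429} - \frac{39322}{5630 \cdot \frac{1}{5767}} = \left(-47407\right) \frac{1}{48429} - \frac{39322}{5630 \cdot \frac{1}{5767}} = - \frac{47407}{48429} - \frac{39322}{\frac{5630}{5767}} = - \frac{47407}{48429} - \frac{113384987}{2815} = - \frac{5491254986128}{136327635}$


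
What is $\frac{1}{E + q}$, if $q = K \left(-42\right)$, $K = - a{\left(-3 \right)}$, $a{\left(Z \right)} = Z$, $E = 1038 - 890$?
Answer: $\frac{1}{22} \approx 0.045455$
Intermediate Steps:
$E = 148$
$K = 3$ ($K = \left(-1\right) \left(-3\right) = 3$)
$q = -126$ ($q = 3 \left(-42\right) = -126$)
$\frac{1}{E + q} = \frac{1}{148 - 126} = \frac{1}{22}$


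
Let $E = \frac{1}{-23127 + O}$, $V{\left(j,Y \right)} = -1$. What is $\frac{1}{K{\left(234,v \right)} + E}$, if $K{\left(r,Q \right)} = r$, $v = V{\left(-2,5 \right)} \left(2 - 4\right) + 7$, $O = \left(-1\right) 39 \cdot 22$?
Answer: $\frac{23985}{5612489} \approx 0.0042735$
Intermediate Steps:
$O = -858$ ($O = \left(-39\right) 22 = -858$)
$v = 9$ ($v = - (2 - 4) + 7 = \left(-1\right) \left(-2\right) + 7 = 2 + 7 = 9$)
$E = - \frac{1}{23985}$ ($E = \frac{1}{-23127 - 858} = \frac{1}{-23985} = - \frac{1}{23985} \approx -4.1693 \cdot 10^{-5}$)
$\frac{1}{K{\left(234,v \right)} + E} = \frac{1}{234 - \frac{1}{23985}} = \frac{1}{\frac{5612489}{23985}} = \frac{23985}{5612489}$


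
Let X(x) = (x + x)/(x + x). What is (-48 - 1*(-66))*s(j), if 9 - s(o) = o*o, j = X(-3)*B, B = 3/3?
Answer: 144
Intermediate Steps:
X(x) = 1 (X(x) = (2*x)/((2*x)) = (2*x)*(1/(2*x)) = 1)
B = 1 (B = 3*(1/3) = 1)
j = 1 (j = 1*1 = 1)
s(o) = 9 - o**2 (s(o) = 9 - o*o = 9 - o**2)
(-48 - 1*(-66))*s(j) = (-48 - 1*(-66))*(9 - 1*1**2) = (-48 + 66)*(9 - 1*1) = 18*(9 - 1) = 18*8 = 144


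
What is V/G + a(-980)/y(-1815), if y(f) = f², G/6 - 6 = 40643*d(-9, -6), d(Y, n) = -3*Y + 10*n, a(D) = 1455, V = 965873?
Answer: -70446537643/589100985990 ≈ -0.11958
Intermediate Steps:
G = -8047278 (G = 36 + 6*(40643*(-3*(-9) + 10*(-6))) = 36 + 6*(40643*(27 - 60)) = 36 + 6*(40643*(-33)) = 36 + 6*(-1341219) = 36 - 8047314 = -8047278)
V/G + a(-980)/y(-1815) = 965873/(-8047278) + 1455/((-1815)²) = 965873*(-1/8047278) + 1455/3294225 = -965873/8047278 + 1455*(1/3294225) = -965873/8047278 + 97/219615 = -70446537643/589100985990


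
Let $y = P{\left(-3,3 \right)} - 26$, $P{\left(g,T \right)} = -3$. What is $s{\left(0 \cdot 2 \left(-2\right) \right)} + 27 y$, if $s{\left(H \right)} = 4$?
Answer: $-779$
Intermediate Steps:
$y = -29$ ($y = -3 - 26 = -29$)
$s{\left(0 \cdot 2 \left(-2\right) \right)} + 27 y = 4 + 27 \left(-29\right) = 4 - 783 = -779$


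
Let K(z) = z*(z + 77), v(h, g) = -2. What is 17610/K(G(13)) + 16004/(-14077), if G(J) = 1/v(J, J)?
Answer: -331344164/717927 ≈ -461.53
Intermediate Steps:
G(J) = -½ (G(J) = 1/(-2) = -½)
K(z) = z*(77 + z)
17610/K(G(13)) + 16004/(-14077) = 17610/((-(77 - ½)/2)) + 16004/(-14077) = 17610/((-½*153/2)) + 16004*(-1/14077) = 17610/(-153/4) - 16004/14077 = 17610*(-4/153) - 16004/14077 = -23480/51 - 16004/14077 = -331344164/717927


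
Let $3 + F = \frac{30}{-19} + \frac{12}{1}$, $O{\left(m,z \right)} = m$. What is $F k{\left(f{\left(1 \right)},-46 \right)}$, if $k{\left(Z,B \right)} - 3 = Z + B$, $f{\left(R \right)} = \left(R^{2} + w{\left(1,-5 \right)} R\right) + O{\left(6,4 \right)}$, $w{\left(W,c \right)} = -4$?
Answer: $- \frac{5640}{19} \approx -296.84$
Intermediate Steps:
$f{\left(R \right)} = 6 + R^{2} - 4 R$ ($f{\left(R \right)} = \left(R^{2} - 4 R\right) + 6 = 6 + R^{2} - 4 R$)
$k{\left(Z,B \right)} = 3 + B + Z$ ($k{\left(Z,B \right)} = 3 + \left(Z + B\right) = 3 + \left(B + Z\right) = 3 + B + Z$)
$F = \frac{141}{19}$ ($F = -3 + \left(\frac{30}{-19} + \frac{12}{1}\right) = -3 + \left(30 \left(- \frac{1}{19}\right) + 12 \cdot 1\right) = -3 + \left(- \frac{30}{19} + 12\right) = -3 + \frac{198}{19} = \frac{141}{19} \approx 7.4211$)
$F k{\left(f{\left(1 \right)},-46 \right)} = \frac{141 \left(3 - 46 + \left(6 + 1^{2} - 4\right)\right)}{19} = \frac{141 \left(3 - 46 + \left(6 + 1 - 4\right)\right)}{19} = \frac{141 \left(3 - 46 + 3\right)}{19} = \frac{141}{19} \left(-40\right) = - \frac{5640}{19}$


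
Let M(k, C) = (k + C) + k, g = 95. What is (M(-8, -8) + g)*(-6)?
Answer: -426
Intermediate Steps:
M(k, C) = C + 2*k (M(k, C) = (C + k) + k = C + 2*k)
(M(-8, -8) + g)*(-6) = ((-8 + 2*(-8)) + 95)*(-6) = ((-8 - 16) + 95)*(-6) = (-24 + 95)*(-6) = 71*(-6) = -426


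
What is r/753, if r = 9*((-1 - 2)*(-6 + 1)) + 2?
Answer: 137/753 ≈ 0.18194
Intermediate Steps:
r = 137 (r = 9*(-3*(-5)) + 2 = 9*15 + 2 = 135 + 2 = 137)
r/753 = 137/753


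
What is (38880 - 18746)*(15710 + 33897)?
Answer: 998787338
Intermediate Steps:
(38880 - 18746)*(15710 + 33897) = 20134*49607 = 998787338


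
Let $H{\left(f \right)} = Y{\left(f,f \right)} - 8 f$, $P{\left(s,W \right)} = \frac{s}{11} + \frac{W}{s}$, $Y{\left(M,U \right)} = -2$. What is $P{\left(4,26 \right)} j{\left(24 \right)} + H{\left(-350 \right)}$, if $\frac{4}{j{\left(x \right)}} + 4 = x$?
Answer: $\frac{307931}{110} \approx 2799.4$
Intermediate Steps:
$j{\left(x \right)} = \frac{4}{-4 + x}$
$P{\left(s,W \right)} = \frac{s}{11} + \frac{W}{s}$ ($P{\left(s,W \right)} = s \frac{1}{11} + \frac{W}{s} = \frac{s}{11} + \frac{W}{s}$)
$H{\left(f \right)} = -2 - 8 f$
$P{\left(4,26 \right)} j{\left(24 \right)} + H{\left(-350 \right)} = \left(\frac{1}{11} \cdot 4 + \frac{26}{4}\right) \frac{4}{-4 + 24} - -2798 = \left(\frac{4}{11} + 26 \cdot \frac{1}{4}\right) \frac{4}{20} + \left(-2 + 2800\right) = \left(\frac{4}{11} + \frac{13}{2}\right) 4 \cdot \frac{1}{20} + 2798 = \frac{151}{22} \cdot \frac{1}{5} + 2798 = \frac{151}{110} + 2798 = \frac{307931}{110}$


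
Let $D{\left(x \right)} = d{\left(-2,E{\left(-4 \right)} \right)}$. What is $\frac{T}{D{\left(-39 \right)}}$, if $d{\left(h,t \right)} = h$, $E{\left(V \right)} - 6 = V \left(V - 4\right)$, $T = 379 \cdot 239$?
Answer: $- \frac{90581}{2} \approx -45291.0$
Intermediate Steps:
$T = 90581$
$E{\left(V \right)} = 6 + V \left(-4 + V\right)$ ($E{\left(V \right)} = 6 + V \left(V - 4\right) = 6 + V \left(-4 + V\right)$)
$D{\left(x \right)} = -2$
$\frac{T}{D{\left(-39 \right)}} = \frac{90581}{-2} = 90581 \left(- \frac{1}{2}\right) = - \frac{90581}{2}$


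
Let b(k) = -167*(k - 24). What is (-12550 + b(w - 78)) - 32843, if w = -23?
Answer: -24518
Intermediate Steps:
b(k) = 4008 - 167*k (b(k) = -167*(-24 + k) = 4008 - 167*k)
(-12550 + b(w - 78)) - 32843 = (-12550 + (4008 - 167*(-23 - 78))) - 32843 = (-12550 + (4008 - 167*(-101))) - 32843 = (-12550 + (4008 + 16867)) - 32843 = (-12550 + 20875) - 32843 = 8325 - 32843 = -24518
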